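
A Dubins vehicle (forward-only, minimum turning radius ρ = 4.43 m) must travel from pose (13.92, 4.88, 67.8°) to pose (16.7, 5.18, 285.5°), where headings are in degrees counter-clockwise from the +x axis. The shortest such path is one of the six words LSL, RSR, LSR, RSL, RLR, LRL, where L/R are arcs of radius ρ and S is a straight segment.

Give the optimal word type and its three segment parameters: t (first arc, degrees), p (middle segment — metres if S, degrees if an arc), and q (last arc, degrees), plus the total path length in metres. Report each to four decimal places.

LRL: t = 72.2217°, p = 281.9954°, q = 67.4738°, L = 32.6043 m

Let ψ = atan2(Δy, Δx) = atan2(0.30, 2.78) = 6.1592° be the start→goal bearing.
Normalize: d = |goal − start| / ρ = 2.796140/4.43 = 0.631183, α = (θ_start − ψ) mod 360° = 61.6408° = 1.075836 rad, β = (θ_goal − ψ) mod 360° = 279.3408° = 4.875417 rad.
Common terms: sin α = 0.879987, cos α = 0.474997, sin β = -0.986740, cos β = 0.162307, cos(α−β) = -0.791224, d² = 0.398392. Work in radians in the unit-radius frame; every candidate has L = ρ·(t + p + q).
LSL: p² = 2 + d² − 2cos(α−β) + 2d(sin α − sin β) = 6.337332; p = √p² = 2.517406; φ = atan2(cos β − cos α, d + sin α − sin β) = -0.124533 rad; t = (φ − α) mod 2π = 5.082817 rad, q = (β − φ) mod 2π = 4.999950 rad → L = 4.43·(5.082817 + 2.517406 + 4.999950) = 4.43·12.600173 = 55.818766 m
RSR: p² = 2 + d² − 2cos(α−β) + 2d(sin β − sin α) = 1.624346; p = √p² = 1.274498; φ = atan2(cos α − cos β, d − sin α + sin β) = 2.893719 rad; t = (α − φ) mod 2π = 4.465302 rad, q = (φ − β) mod 2π = 4.301487 rad → L = 4.43·(4.465302 + 1.274498 + 4.301487) = 4.43·10.041287 = 44.482902 m
LSR: p² = d² − 2 + 2cos(α−β) + 2d(sin α + sin β) = -3.318816 < 0 → infeasible
RSL: p² = d² − 2 + 2cos(α−β) − 2d(sin α + sin β) = -3.049294 < 0 → infeasible
RLR: c = (6 − d² + 2cos(α−β) + 2d(sin α − sin β))/8 = 0.796957; p = 2π − arccos c = 5.634629 rad; φ = atan2(cos α − cos β, d − sin α + sin β) = 2.893719 rad; t = (α − φ + p/2) mod 2π = 0.999432 rad, q = (α − β − t + p) mod 2π = 0.835616 rad → L = 4.43·(0.999432 + 5.634629 + 0.835616) = 4.43·7.469677 = 33.090667 m
LRL: c = (6 − d² + 2cos(α−β) − 2d(sin α − sin β))/8 = 0.207834; p = 2π − arccos c = 4.921749 rad; φ = atan2(cos β − cos α, d + sin α − sin β) = -0.124533 rad; t = (φ − α + p/2) mod 2π = 1.260506 rad, q = (β − α − t + p) mod 2π = 1.177639 rad → L = 4.43·(1.260506 + 4.921749 + 1.177639) = 4.43·7.359894 = 32.604329 m
Shortest: LRL with L = 32.604329 m ≈ 32.6043 m
Convert LRL to answer units (arcs ×180/π): t = 1.260506·180/π = 72.2217°, p = 4.921749·180/π = 281.9954°, q = 1.177639·180/π = 67.4738°, L = 32.6043 m.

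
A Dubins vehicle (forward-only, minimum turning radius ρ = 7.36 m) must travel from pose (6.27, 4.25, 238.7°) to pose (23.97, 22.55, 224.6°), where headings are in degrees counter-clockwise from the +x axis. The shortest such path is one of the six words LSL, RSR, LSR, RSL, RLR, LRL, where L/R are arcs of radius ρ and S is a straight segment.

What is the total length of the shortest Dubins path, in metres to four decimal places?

68.0953 m

Let ψ = atan2(Δy, Δx) = atan2(18.30, 17.70) = 45.9548° be the start→goal bearing.
Normalize: d = |goal − start| / ρ = 25.459379/7.36 = 3.459155, α = (θ_start − ψ) mod 360° = 192.7452° = 3.364038 rad, β = (θ_goal − ψ) mod 360° = 178.6452° = 3.117946 rad.
Common terms: sin α = -0.220615, cos α = -0.975361, sin β = 0.023644, cos β = -0.999720, cos(α−β) = 0.969872, d² = 11.965752. Work in radians in the unit-radius frame; every candidate has L = ρ·(t + p + q).
LSL: p² = 2 + d² − 2cos(α−β) + 2d(sin α − sin β) = 10.336147; p = √p² = 3.214988; φ = atan2(cos β − cos α, d + sin α − sin β) = -0.007577 rad; t = (φ − α) mod 2π = 2.911571 rad, q = (β − φ) mod 2π = 3.125523 rad → L = 7.36·(2.911571 + 3.214988 + 3.125523) = 7.36·9.252082 = 68.095321 m
RSR: p² = 2 + d² − 2cos(α−β) + 2d(sin β − sin α) = 13.715869; p = √p² = 3.703494; φ = atan2(cos α − cos β, d − sin α + sin β) = 0.006577 rad; t = (α − φ) mod 2π = 3.357460 rad, q = (φ − β) mod 2π = 3.171817 rad → L = 7.36·(3.357460 + 3.703494 + 3.171817) = 7.36·10.232771 = 75.313194 m
LSR: p² = d² − 2 + 2cos(α−β) + 2d(sin α + sin β) = 10.542791; p = √p² = 3.246966; φ = atan2(−cos α − cos β, d + sin α + sin β) − atan2(−2, p) = 1.096487 rad; t = (φ − α) mod 2π = 4.015635 rad, q = (φ − β) mod 2π = 4.261726 rad → L = 7.36·(4.015635 + 3.246966 + 4.261726) = 7.36·11.524328 = 84.819053 m
RSL: p² = d² − 2 + 2cos(α−β) − 2d(sin α + sin β) = 13.268201; p = √p² = 3.642554; φ = atan2(cos α + cos β, d − sin α − sin β) − atan2(2, p) = -0.997422 rad; t = (α − φ) mod 2π = 4.361460 rad, q = (β − φ) mod 2π = 4.115369 rad → L = 7.36·(4.361460 + 3.642554 + 4.115369) = 7.36·12.119383 = 89.198657 m
RLR: c = (6 − d² + 2cos(α−β) + 2d(sin α − sin β))/8 = -0.714484; p = 2π − arccos c = 3.916503 rad; φ = atan2(cos α − cos β, d − sin α + sin β) = 0.006577 rad; t = (α − φ + p/2) mod 2π = 5.315712 rad, q = (α − β − t + p) mod 2π = 5.130068 rad → L = 7.36·(5.315712 + 3.916503 + 5.130068) = 7.36·14.362283 = 105.706403 m
LRL: c = (6 − d² + 2cos(α−β) − 2d(sin α − sin β))/8 = -0.292018; p = 2π − arccos c = 4.416052 rad; φ = atan2(cos β − cos α, d + sin α − sin β) = -0.007577 rad; t = (φ − α + p/2) mod 2π = 5.119597 rad, q = (β − α − t + p) mod 2π = 5.333549 rad → L = 7.36·(5.119597 + 4.416052 + 5.333549) = 7.36·14.869199 = 109.437304 m
Shortest: LSL with L = 68.095321 m ≈ 68.0953 m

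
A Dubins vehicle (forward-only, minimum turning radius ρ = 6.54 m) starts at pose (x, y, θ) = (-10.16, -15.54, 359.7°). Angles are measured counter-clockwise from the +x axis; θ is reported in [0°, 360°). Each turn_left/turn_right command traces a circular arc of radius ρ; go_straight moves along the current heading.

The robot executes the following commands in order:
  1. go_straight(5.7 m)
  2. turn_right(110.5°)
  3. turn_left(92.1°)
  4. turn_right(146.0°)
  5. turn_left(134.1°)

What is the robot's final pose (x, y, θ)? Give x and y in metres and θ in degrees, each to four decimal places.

set_pose: (x, y, θ) = (-10.1600, -15.5400, 359.7000°), ρ = 6.54
go_straight(5.7): x += 5.7·cos θ, y += 5.7·sin θ → (-4.4601, -15.5698, 359.7000°)
turn_right(110.5°): centre at ρ to the right, rotate −110.5° → (1.6194, -24.4322, 249.2000°)
turn_left(92.1°): centre at ρ to the left, rotate +92.1° → (5.6364, -32.9493, 341.3000°)
turn_right(146.0°): centre at ρ to the right, rotate −146.0° → (5.2653, -45.4523, 195.3000°)
turn_left(134.1°): centre at ρ to the left, rotate +134.1° → (3.6619, -57.3897, 329.4000°)

(3.6619, -57.3897, 329.4000°)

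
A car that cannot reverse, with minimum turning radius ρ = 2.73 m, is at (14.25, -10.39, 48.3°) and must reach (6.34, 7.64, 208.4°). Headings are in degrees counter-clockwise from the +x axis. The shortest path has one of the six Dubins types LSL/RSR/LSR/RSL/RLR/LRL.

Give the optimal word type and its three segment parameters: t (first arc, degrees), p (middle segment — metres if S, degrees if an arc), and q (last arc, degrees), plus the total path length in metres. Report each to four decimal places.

LSL: t = 60.0194°, p = 14.5499 m, q = 100.0806°, L = 22.1782 m

Let ψ = atan2(Δy, Δx) = atan2(18.03, -7.91) = 113.6877° be the start→goal bearing.
Normalize: d = |goal − start| / ρ = 19.688804/2.73 = 7.212016, α = (θ_start − ψ) mod 360° = 294.6123° = 5.141955 rad, β = (θ_goal − ψ) mod 360° = 94.7123° = 1.653042 rad.
Common terms: sin α = -0.909147, cos α = 0.416476, sin β = 0.996620, cos β = -0.082152, cos(α−β) = -0.940288, d² = 52.013176. Work in radians in the unit-radius frame; every candidate has L = ρ·(t + p + q).
LSL: p² = 2 + d² − 2cos(α−β) + 2d(sin α − sin β) = 28.404915; p = √p² = 5.329626; φ = atan2(cos β − cos α, d + sin α − sin β) = -0.093695 rad; t = (φ − α) mod 2π = 1.047536 rad, q = (β − φ) mod 2π = 1.746736 rad → L = 2.73·(1.047536 + 5.329626 + 1.746736) = 2.73·8.123898 = 22.178242 m
RSR: p² = 2 + d² − 2cos(α−β) + 2d(sin β − sin α) = 83.382589; p = √p² = 9.131407; φ = atan2(cos α − cos β, d − sin α + sin β) = 0.054633 rad; t = (α − φ) mod 2π = 5.087322 rad, q = (φ − β) mod 2π = 4.684777 rad → L = 2.73·(5.087322 + 9.131407 + 4.684777) = 2.73·18.903505 = 51.606569 m
LSR: p² = d² − 2 + 2cos(α−β) + 2d(sin α + sin β) = 49.394314; p = √p² = 7.028109; φ = atan2(−cos α − cos β, d + sin α + sin β) − atan2(−2, p) = 0.231474 rad; t = (φ − α) mod 2π = 1.372705 rad, q = (φ − β) mod 2π = 4.861618 rad → L = 2.73·(1.372705 + 7.028109 + 4.861618) = 2.73·13.262431 = 36.206437 m
RSL: p² = d² − 2 + 2cos(α−β) − 2d(sin α + sin β) = 46.870886; p = √p² = 6.846231; φ = atan2(cos α + cos β, d − sin α − sin β) − atan2(2, p) = -0.237331 rad; t = (α − φ) mod 2π = 5.379286 rad, q = (β − φ) mod 2π = 1.890373 rad → L = 2.73·(5.379286 + 6.846231 + 1.890373) = 2.73·14.115890 = 38.536380 m
RLR: c = (6 − d² + 2cos(α−β) + 2d(sin α − sin β))/8 = -9.422824, |c| > 1 → infeasible
LRL: c = (6 − d² + 2cos(α−β) − 2d(sin α − sin β))/8 = -2.550614, |c| > 1 → infeasible
Shortest: LSL with L = 22.178242 m ≈ 22.1782 m
Convert LSL to answer units (arcs ×180/π): t = 1.047536·180/π = 60.0194°, p = ρ·p = 2.73·5.329626 = 14.5499 m, q = 1.746736·180/π = 100.0806°, L = 22.1782 m.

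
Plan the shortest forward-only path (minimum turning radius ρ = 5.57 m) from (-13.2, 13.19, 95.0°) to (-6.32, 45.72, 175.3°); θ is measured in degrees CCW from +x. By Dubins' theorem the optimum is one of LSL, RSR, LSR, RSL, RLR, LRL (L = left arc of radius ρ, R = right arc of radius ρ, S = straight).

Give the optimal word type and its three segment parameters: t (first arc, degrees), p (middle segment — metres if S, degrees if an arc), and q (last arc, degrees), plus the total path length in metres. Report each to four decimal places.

RSL: t = 31.7419°, p = 24.0533 m, q = 112.0419°, L = 38.0312 m

Let ψ = atan2(Δy, Δx) = atan2(32.53, 6.88) = 78.0581° be the start→goal bearing.
Normalize: d = |goal − start| / ρ = 33.249591/5.57 = 5.969406, α = (θ_start − ψ) mod 360° = 16.9419° = 0.295692 rad, β = (θ_goal − ψ) mod 360° = 97.2419° = 1.697191 rad.
Common terms: sin α = 0.291402, cos α = 0.956601, sin β = 0.992023, cos β = -0.126059, cos(α−β) = 0.168489, d² = 35.633807. Work in radians in the unit-radius frame; every candidate has L = ρ·(t + p + q).
LSL: p² = 2 + d² − 2cos(α−β) + 2d(sin α − sin β) = 28.932248; p = √p² = 5.378871; φ = atan2(cos β − cos α, d + sin α − sin β) = -0.202665 rad; t = (φ − α) mod 2π = 5.784829 rad, q = (β − φ) mod 2π = 1.899856 rad → L = 5.57·(5.784829 + 5.378871 + 1.899856) = 5.57·13.063555 = 72.764003 m
RSR: p² = 2 + d² − 2cos(α−β) + 2d(sin β − sin α) = 45.661408; p = √p² = 6.757323; φ = atan2(cos α − cos β, d − sin α + sin β) = 0.160914 rad; t = (α − φ) mod 2π = 0.134778 rad, q = (φ − β) mod 2π = 4.746908 rad → L = 5.57·(0.134778 + 6.757323 + 4.746908) = 5.57·11.639008 = 64.829277 m
LSR: p² = d² − 2 + 2cos(α−β) + 2d(sin α + sin β) = 49.293352; p = √p² = 7.020922; φ = atan2(−cos α − cos β, d + sin α + sin β) − atan2(−2, p) = 0.163496 rad; t = (φ − α) mod 2π = 6.150989 rad, q = (φ − β) mod 2π = 4.749490 rad → L = 5.57·(6.150989 + 7.020922 + 4.749490) = 5.57·17.921402 = 99.822208 m
RSL: p² = d² − 2 + 2cos(α−β) − 2d(sin α + sin β) = 18.648220; p = √p² = 4.318358; φ = atan2(cos α + cos β, d − sin α − sin β) − atan2(2, p) = -0.258308 rad; t = (α − φ) mod 2π = 0.554001 rad, q = (β − φ) mod 2π = 1.955500 rad → L = 5.57·(0.554001 + 4.318358 + 1.955500) = 5.57·6.827859 = 38.031174 m
RLR: c = (6 − d² + 2cos(α−β) + 2d(sin α − sin β))/8 = -4.707676, |c| > 1 → infeasible
LRL: c = (6 − d² + 2cos(α−β) − 2d(sin α − sin β))/8 = -2.616531, |c| > 1 → infeasible
Shortest: RSL with L = 38.031174 m ≈ 38.0312 m
Convert RSL to answer units (arcs ×180/π): t = 0.554001·180/π = 31.7419°, p = ρ·p = 5.57·4.318358 = 24.0533 m, q = 1.955500·180/π = 112.0419°, L = 38.0312 m.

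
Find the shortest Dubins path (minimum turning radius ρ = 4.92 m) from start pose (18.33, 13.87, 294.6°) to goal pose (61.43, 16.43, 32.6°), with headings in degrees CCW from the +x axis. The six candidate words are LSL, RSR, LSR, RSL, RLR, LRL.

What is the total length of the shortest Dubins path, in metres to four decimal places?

Let ψ = atan2(Δy, Δx) = atan2(2.56, 43.10) = 3.3992° be the start→goal bearing.
Normalize: d = |goal − start| / ρ = 43.175961/4.92 = 8.775602, α = (θ_start − ψ) mod 360° = 291.2008° = 5.082413 rad, β = (θ_goal − ψ) mod 360° = 29.2008° = 0.509650 rad.
Common terms: sin α = -0.932319, cos α = 0.361638, sin β = 0.487872, cos β = 0.872915, cos(α−β) = -0.139173, d² = 77.011187. Work in radians in the unit-radius frame; every candidate has L = ρ·(t + p + q).
LSL: p² = 2 + d² − 2cos(α−β) + 2d(sin α − sin β) = 54.363477; p = √p² = 7.373159; φ = atan2(cos β − cos α, d + sin α − sin β) = 0.069399 rad; t = (φ − α) mod 2π = 1.270171 rad, q = (β − φ) mod 2π = 0.440252 rad → L = 4.92·(1.270171 + 7.373159 + 0.440252) = 4.92·9.083582 = 44.691223 m
RSR: p² = 2 + d² − 2cos(α−β) + 2d(sin β − sin α) = 104.215589; p = √p² = 10.208604; φ = atan2(cos α − cos β, d − sin α + sin β) = -0.050104 rad; t = (α − φ) mod 2π = 5.132517 rad, q = (φ − β) mod 2π = 5.723431 rad → L = 4.92·(5.132517 + 10.208604 + 5.723431) = 4.92·21.064552 = 103.637594 m
LSR: p² = d² − 2 + 2cos(α−β) + 2d(sin α + sin β) = 66.932267; p = √p² = 8.181214; φ = atan2(−cos α − cos β, d + sin α + sin β) − atan2(−2, p) = 0.092646 rad; t = (φ − α) mod 2π = 1.293418 rad, q = (φ − β) mod 2π = 5.866181 rad → L = 4.92·(1.293418 + 8.181214 + 5.866181) = 4.92·15.340813 = 75.476800 m
RSL: p² = d² − 2 + 2cos(α−β) − 2d(sin α + sin β) = 82.533415; p = √p² = 9.084790; φ = atan2(cos α + cos β, d − sin α − sin β) − atan2(2, p) = -0.083585 rad; t = (α − φ) mod 2π = 5.165998 rad, q = (β − φ) mod 2π = 0.593235 rad → L = 4.92·(5.165998 + 9.084790 + 0.593235) = 4.92·14.844023 = 73.032592 m
RLR: c = (6 − d² + 2cos(α−β) + 2d(sin α − sin β))/8 = -12.026949, |c| > 1 → infeasible
LRL: c = (6 − d² + 2cos(α−β) − 2d(sin α − sin β))/8 = -5.795435, |c| > 1 → infeasible
Shortest: LSL with L = 44.691223 m ≈ 44.6912 m

44.6912 m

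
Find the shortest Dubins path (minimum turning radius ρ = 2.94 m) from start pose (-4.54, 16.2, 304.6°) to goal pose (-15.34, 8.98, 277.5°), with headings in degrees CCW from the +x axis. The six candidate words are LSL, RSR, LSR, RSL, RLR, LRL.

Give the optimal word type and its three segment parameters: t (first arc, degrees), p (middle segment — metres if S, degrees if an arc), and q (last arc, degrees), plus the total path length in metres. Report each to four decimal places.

RSL: t = 132.6353°, p = 4.6892 m, q = 105.5353°, L = 16.9104 m

Let ψ = atan2(Δy, Δx) = atan2(-7.22, -10.80) = -146.2365° be the start→goal bearing.
Normalize: d = |goal − start| / ρ = 12.991089/2.94 = 4.418738, α = (θ_start − ψ) mod 360° = 90.8365° = 1.585397 rad, β = (θ_goal − ψ) mod 360° = 63.7365° = 1.112412 rad.
Common terms: sin α = 0.999893, cos α = -0.014600, sin β = 0.896769, cos β = 0.442499, cos(α−β) = 0.890213, d² = 19.525244. Work in radians in the unit-radius frame; every candidate has L = ρ·(t + p + q).
LSL: p² = 2 + d² − 2cos(α−β) + 2d(sin α − sin β) = 20.656180; p = √p² = 4.544907; φ = atan2(cos β − cos α, d + sin α − sin β) = 0.100744 rad; t = (φ − α) mod 2π = 4.798533 rad, q = (β − φ) mod 2π = 1.011668 rad → L = 2.94·(4.798533 + 4.544907 + 1.011668) = 2.94·10.355108 = 30.444018 m
RSR: p² = 2 + d² − 2cos(α−β) + 2d(sin β − sin α) = 18.833457; p = √p² = 4.339753; φ = atan2(cos α − cos β, d − sin α + sin β) = -0.105524 rad; t = (α − φ) mod 2π = 1.690921 rad, q = (φ − β) mod 2π = 5.065249 rad → L = 2.94·(1.690921 + 4.339753 + 5.065249) = 2.94·11.095923 = 32.622013 m
LSR: p² = d² − 2 + 2cos(α−β) + 2d(sin α + sin β) = 36.067376; p = √p² = 6.005612; φ = atan2(−cos α − cos β, d + sin α + sin β) − atan2(−2, p) = 0.253819 rad; t = (φ − α) mod 2π = 4.951607 rad, q = (φ − β) mod 2π = 5.424591 rad → L = 2.94·(4.951607 + 6.005612 + 5.424591) = 2.94·16.381811 = 48.162524 m
RSL: p² = d² − 2 + 2cos(α−β) − 2d(sin α + sin β) = 2.543963; p = √p² = 1.594981; φ = atan2(cos α + cos β, d − sin α − sin β) − atan2(2, p) = -0.729526 rad; t = (α − φ) mod 2π = 2.314923 rad, q = (β − φ) mod 2π = 1.841939 rad → L = 2.94·(2.314923 + 1.594981 + 1.841939) = 2.94·5.751842 = 16.910416 m
RLR: c = (6 − d² + 2cos(α−β) + 2d(sin α − sin β))/8 = -1.354182, |c| > 1 → infeasible
LRL: c = (6 − d² + 2cos(α−β) − 2d(sin α − sin β))/8 = -1.582022, |c| > 1 → infeasible
Shortest: RSL with L = 16.910416 m ≈ 16.9104 m
Convert RSL to answer units (arcs ×180/π): t = 2.314923·180/π = 132.6353°, p = ρ·p = 2.94·1.594981 = 4.6892 m, q = 1.841939·180/π = 105.5353°, L = 16.9104 m.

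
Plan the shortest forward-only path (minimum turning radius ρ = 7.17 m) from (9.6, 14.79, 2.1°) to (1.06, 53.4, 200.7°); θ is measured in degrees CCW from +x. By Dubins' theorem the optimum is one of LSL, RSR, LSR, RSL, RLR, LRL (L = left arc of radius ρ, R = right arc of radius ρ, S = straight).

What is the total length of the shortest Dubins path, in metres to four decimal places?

Let ψ = atan2(Δy, Δx) = atan2(38.61, -8.54) = 102.4722° be the start→goal bearing.
Normalize: d = |goal − start| / ρ = 39.543188/7.17 = 5.515089, α = (θ_start − ψ) mod 360° = 259.6278° = 4.531359 rad, β = (θ_goal − ψ) mod 360° = 98.2278° = 1.714398 rad.
Common terms: sin α = -0.983659, cos α = -0.180042, sin β = 0.989707, cos β = -0.143109, cos(α−β) = -0.947768, d² = 30.416206. Work in radians in the unit-radius frame; every candidate has L = ρ·(t + p + q).
LSL: p² = 2 + d² − 2cos(α−β) + 2d(sin α − sin β) = 12.545167; p = √p² = 3.541916; φ = atan2(cos β − cos α, d + sin α − sin β) = 0.010428 rad; t = (φ − α) mod 2π = 1.762254 rad, q = (β − φ) mod 2π = 1.703970 rad → L = 7.17·(1.762254 + 3.541916 + 1.703970) = 7.17·7.008140 = 50.248361 m
RSR: p² = 2 + d² − 2cos(α−β) + 2d(sin β − sin α) = 56.078319; p = √p² = 7.488546; φ = atan2(cos α − cos β, d − sin α + sin β) = -0.004932 rad; t = (α − φ) mod 2π = 4.536291 rad, q = (φ − β) mod 2π = 4.563855 rad → L = 7.17·(4.536291 + 7.488546 + 4.563855) = 7.17·16.588693 = 118.940926 m
LSR: p² = d² − 2 + 2cos(α−β) + 2d(sin α + sin β) = 26.587381; p = √p² = 5.156295; φ = atan2(−cos α − cos β, d + sin α + sin β) − atan2(−2, p) = 0.428474 rad; t = (φ − α) mod 2π = 2.180300 rad, q = (φ − β) mod 2π = 4.997261 rad → L = 7.17·(2.180300 + 5.156295 + 4.997261) = 7.17·12.333856 = 88.433747 m
RSL: p² = d² − 2 + 2cos(α−β) − 2d(sin α + sin β) = 26.453957; p = √p² = 5.143341; φ = atan2(cos α + cos β, d − sin α − sin β) − atan2(2, p) = -0.429451 rad; t = (α − φ) mod 2π = 4.960810 rad, q = (β − φ) mod 2π = 2.143849 rad → L = 7.17·(4.960810 + 5.143341 + 2.143849) = 7.17·12.248000 = 87.818159 m
RLR: c = (6 − d² + 2cos(α−β) + 2d(sin α − sin β))/8 = -6.009790, |c| > 1 → infeasible
LRL: c = (6 − d² + 2cos(α−β) − 2d(sin α − sin β))/8 = -0.568146; p = 2π − arccos c = 4.108138 rad; φ = atan2(cos β − cos α, d + sin α − sin β) = 0.010428 rad; t = (φ − α + p/2) mod 2π = 3.816323 rad, q = (β − α − t + p) mod 2π = 3.758039 rad → L = 7.17·(3.816323 + 4.108138 + 3.758039) = 7.17·11.682500 = 83.763524 m
Shortest: LSL with L = 50.248361 m ≈ 50.2484 m

50.2484 m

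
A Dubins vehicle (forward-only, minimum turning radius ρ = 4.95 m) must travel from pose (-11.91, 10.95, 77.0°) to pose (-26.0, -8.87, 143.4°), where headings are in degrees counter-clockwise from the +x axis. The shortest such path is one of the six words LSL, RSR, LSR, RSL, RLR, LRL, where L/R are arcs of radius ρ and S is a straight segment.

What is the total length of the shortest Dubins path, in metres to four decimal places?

44.9621 m

Let ψ = atan2(Δy, Δx) = atan2(-19.82, -14.09) = -125.4089° be the start→goal bearing.
Normalize: d = |goal − start| / ρ = 24.317905/4.95 = 4.912708, α = (θ_start − ψ) mod 360° = 202.4089° = 3.532703 rad, β = (θ_goal − ψ) mod 360° = 268.8089° = 4.691601 rad.
Common terms: sin α = -0.381215, cos α = -0.924487, sin β = -0.999784, cos β = -0.020786, cos(α−β) = 0.400349, d² = 24.134701. Work in radians in the unit-radius frame; every candidate has L = ρ·(t + p + q).
LSL: p² = 2 + d² − 2cos(α−β) + 2d(sin α − sin β) = 31.411702; p = √p² = 5.604614; φ = atan2(cos β − cos α, d + sin α − sin β) = 0.161949 rad; t = (φ − α) mod 2π = 2.912432 rad, q = (β − φ) mod 2π = 4.529652 rad → L = 4.95·(2.912432 + 5.604614 + 4.529652) = 4.95·13.046698 = 64.581157 m
RSR: p² = 2 + d² − 2cos(α−β) + 2d(sin β − sin α) = 19.256303; p = √p² = 4.388200; φ = atan2(cos α − cos β, d − sin α + sin β) = -0.207423 rad; t = (α − φ) mod 2π = 3.740125 rad, q = (φ − β) mod 2π = 1.384161 rad → L = 4.95·(3.740125 + 4.388200 + 1.384161) = 4.95·9.512487 = 47.086811 m
LSR: p² = d² − 2 + 2cos(α−β) + 2d(sin α + sin β) = 9.366512; p = √p² = 3.060476; φ = atan2(−cos α − cos β, d + sin α + sin β) − atan2(−2, p) = 0.840350 rad; t = (φ − α) mod 2π = 3.590833 rad, q = (φ − β) mod 2π = 2.431934 rad → L = 4.95·(3.590833 + 3.060476 + 2.431934) = 4.95·9.083243 = 44.962051 m
RSL: p² = d² − 2 + 2cos(α−β) − 2d(sin α + sin β) = 36.504286; p = √p² = 6.041878; φ = atan2(cos α + cos β, d − sin α − sin β) − atan2(2, p) = -0.468749 rad; t = (α − φ) mod 2π = 4.001451 rad, q = (β − φ) mod 2π = 5.160350 rad → L = 4.95·(4.001451 + 6.041878 + 5.160350) = 4.95·15.203679 = 75.258211 m
RLR: c = (6 − d² + 2cos(α−β) + 2d(sin α − sin β))/8 = -1.407038, |c| > 1 → infeasible
LRL: c = (6 − d² + 2cos(α−β) − 2d(sin α − sin β))/8 = -2.926463, |c| > 1 → infeasible
Shortest: LSR with L = 44.962051 m ≈ 44.9621 m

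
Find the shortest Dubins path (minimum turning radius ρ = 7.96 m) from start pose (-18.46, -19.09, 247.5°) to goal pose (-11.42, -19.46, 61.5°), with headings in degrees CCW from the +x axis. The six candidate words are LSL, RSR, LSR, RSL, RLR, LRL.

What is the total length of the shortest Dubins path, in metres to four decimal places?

50.7641 m

Let ψ = atan2(Δy, Δx) = atan2(-0.37, 7.04) = -3.0085° be the start→goal bearing.
Normalize: d = |goal − start| / ρ = 7.049716/7.96 = 0.885643, α = (θ_start − ψ) mod 360° = 250.5085° = 4.372198 rad, β = (θ_goal − ψ) mod 360° = 64.5085° = 1.125886 rad.
Common terms: sin α = -0.942691, cos α = -0.333667, sin β = 0.902649, cos β = 0.430377, cos(α−β) = -0.994522, d² = 0.784363. Work in radians in the unit-radius frame; every candidate has L = ρ·(t + p + q).
LSL: p² = 2 + d² − 2cos(α−β) + 2d(sin α − sin β) = 1.504782; p = √p² = 1.226696; φ = atan2(cos β − cos α, d + sin α − sin β) = 2.469216 rad; t = (φ − α) mod 2π = 4.380203 rad, q = (β − φ) mod 2π = 4.939855 rad → L = 7.96·(4.380203 + 1.226696 + 4.939855) = 7.96·10.546754 = 83.952161 m
RSR: p² = 2 + d² − 2cos(α−β) + 2d(sin β − sin α) = 8.042031; p = √p² = 2.835848; φ = atan2(cos α − cos β, d − sin α + sin β) = -0.272794 rad; t = (α − φ) mod 2π = 4.644993 rad, q = (φ − β) mod 2π = 4.884505 rad → L = 7.96·(4.644993 + 2.835848 + 4.884505) = 7.96·12.365345 = 98.428149 m
LSR: p² = d² − 2 + 2cos(α−β) + 2d(sin α + sin β) = -3.275606 < 0 → infeasible
RSL: p² = d² − 2 + 2cos(α−β) − 2d(sin α + sin β) = -3.133755 < 0 → infeasible
RLR: c = (6 − d² + 2cos(α−β) + 2d(sin α − sin β))/8 = -0.005254; p = 2π − arccos c = 4.707135 rad; φ = atan2(cos α − cos β, d − sin α + sin β) = -0.272794 rad; t = (α − φ + p/2) mod 2π = 0.715375 rad, q = (α − β − t + p) mod 2π = 0.954887 rad → L = 7.96·(0.715375 + 4.707135 + 0.954887) = 7.96·6.377397 = 50.764081 m
LRL: c = (6 − d² + 2cos(α−β) − 2d(sin α − sin β))/8 = 0.811902; p = 2π − arccos c = 5.659792 rad; φ = atan2(cos β − cos α, d + sin α − sin β) = 2.469216 rad; t = (φ − α + p/2) mod 2π = 0.926914 rad, q = (β − α − t + p) mod 2π = 1.486566 rad → L = 7.96·(0.926914 + 5.659792 + 1.486566) = 7.96·8.073272 = 64.263244 m
Shortest: RLR with L = 50.764081 m ≈ 50.7641 m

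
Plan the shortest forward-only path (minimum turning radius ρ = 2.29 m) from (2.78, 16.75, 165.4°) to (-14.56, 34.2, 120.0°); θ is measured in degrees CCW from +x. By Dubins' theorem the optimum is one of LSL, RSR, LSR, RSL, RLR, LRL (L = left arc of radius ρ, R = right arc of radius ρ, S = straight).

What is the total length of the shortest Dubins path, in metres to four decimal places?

Let ψ = atan2(Δy, Δx) = atan2(17.45, -17.34) = 134.8188° be the start→goal bearing.
Normalize: d = |goal − start| / ρ = 24.600368/2.29 = 10.742519, α = (θ_start − ψ) mod 360° = 30.5812° = 0.533742 rad, β = (θ_goal − ψ) mod 360° = 345.1812° = 6.024548 rad.
Common terms: sin α = 0.508758, cos α = 0.860909, sin β = -0.255764, cos β = 0.966739, cos(α−β) = 0.702153, d² = 115.401709. Work in radians in the unit-radius frame; every candidate has L = ρ·(t + p + q).
LSL: p² = 2 + d² − 2cos(α−β) + 2d(sin α − sin β) = 132.423187; p = √p² = 11.507527; φ = atan2(cos β − cos α, d + sin α − sin β) = 0.009197 rad; t = (φ − α) mod 2π = 5.758640 rad, q = (β − φ) mod 2π = 6.015351 rad → L = 2.29·(5.758640 + 11.507527 + 6.015351) = 2.29·23.281519 = 53.314677 m
RSR: p² = 2 + d² − 2cos(α−β) + 2d(sin β − sin α) = 99.571618; p = √p² = 9.978558; φ = atan2(cos α − cos β, d − sin α + sin β) = -0.010606 rad; t = (α − φ) mod 2π = 0.544348 rad, q = (φ − β) mod 2π = 0.248032 rad → L = 2.29·(0.544348 + 9.978558 + 0.248032) = 2.29·10.770937 = 24.665447 m
LSR: p² = d² − 2 + 2cos(α−β) + 2d(sin α + sin β) = 120.241615; p = √p² = 10.965474; φ = atan2(−cos α − cos β, d + sin α + sin β) − atan2(−2, p) = 0.015696 rad; t = (φ − α) mod 2π = 5.765139 rad, q = (φ − β) mod 2π = 0.274333 rad → L = 2.29·(5.765139 + 10.965474 + 0.274333) = 2.29·17.004946 = 38.941327 m
RSL: p² = d² − 2 + 2cos(α−β) − 2d(sin α + sin β) = 109.370415; p = √p² = 10.458031; φ = atan2(cos α + cos β, d − sin α − sin β) − atan2(2, p) = -0.016455 rad; t = (α − φ) mod 2π = 0.550197 rad, q = (β − φ) mod 2π = 6.041003 rad → L = 2.29·(0.550197 + 10.458031 + 6.041003) = 2.29·17.049231 = 39.042739 m
RLR: c = (6 − d² + 2cos(α−β) + 2d(sin α − sin β))/8 = -11.446452, |c| > 1 → infeasible
LRL: c = (6 − d² + 2cos(α−β) − 2d(sin α − sin β))/8 = -15.552898, |c| > 1 → infeasible
Shortest: RSR with L = 24.665447 m ≈ 24.6654 m

24.6654 m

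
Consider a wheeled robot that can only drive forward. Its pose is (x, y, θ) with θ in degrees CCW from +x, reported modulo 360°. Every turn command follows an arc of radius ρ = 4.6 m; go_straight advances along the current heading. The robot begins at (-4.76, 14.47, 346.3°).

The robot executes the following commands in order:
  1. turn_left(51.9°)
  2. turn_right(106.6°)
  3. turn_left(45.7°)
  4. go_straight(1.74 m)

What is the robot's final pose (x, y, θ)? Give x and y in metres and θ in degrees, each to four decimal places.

set_pose: (x, y, θ) = (-4.7600, 14.4700, 346.3000°), ρ = 4.6
turn_left(51.9°): centre at ρ to the left, rotate +51.9° → (-0.8259, 15.3242, 398.2000° ≡ 38.2000°)
turn_right(106.6°): centre at ρ to the right, rotate −106.6° → (6.2958, 13.4026, -68.4000° ≡ 291.6000°)
turn_left(45.7°): centre at ρ to the left, rotate +45.7° → (8.7976, 10.8523, 337.3000°)
go_straight(1.74): x += 1.74·cos θ, y += 1.74·sin θ → (10.4028, 10.1808, 337.3000°)

(10.4028, 10.1808, 337.3000°)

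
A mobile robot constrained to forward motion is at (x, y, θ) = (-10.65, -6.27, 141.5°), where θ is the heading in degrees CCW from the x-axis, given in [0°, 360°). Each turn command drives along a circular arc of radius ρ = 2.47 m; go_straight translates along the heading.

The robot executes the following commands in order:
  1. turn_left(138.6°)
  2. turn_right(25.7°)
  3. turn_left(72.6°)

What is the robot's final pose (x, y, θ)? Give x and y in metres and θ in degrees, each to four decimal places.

(-13.6383, -12.4693, 327.0000°)

set_pose: (x, y, θ) = (-10.6500, -6.2700, 141.5000°), ρ = 2.47
turn_left(138.6°): centre at ρ to the left, rotate +138.6° → (-14.6193, -8.6362, 280.1000°)
turn_right(25.7°): centre at ρ to the right, rotate −25.7° → (-14.6720, -9.7336, 254.4000°)
turn_left(72.6°): centre at ρ to the left, rotate +72.6° → (-13.6383, -12.4693, 327.0000°)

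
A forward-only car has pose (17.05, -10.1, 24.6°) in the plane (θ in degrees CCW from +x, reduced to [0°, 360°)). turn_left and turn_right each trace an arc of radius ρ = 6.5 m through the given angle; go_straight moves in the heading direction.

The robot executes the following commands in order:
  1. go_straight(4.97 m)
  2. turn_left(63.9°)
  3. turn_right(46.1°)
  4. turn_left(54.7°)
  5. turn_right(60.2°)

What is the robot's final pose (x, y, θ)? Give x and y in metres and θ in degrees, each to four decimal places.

set_pose: (x, y, θ) = (17.0500, -10.1000, 24.6000°), ρ = 6.5
go_straight(4.97): x += 4.97·cos θ, y += 4.97·sin θ → (21.5689, -8.0311, 24.6000°)
turn_left(63.9°): centre at ρ to the left, rotate +63.9° → (25.3609, -2.2912, 88.5000°)
turn_right(46.1°): centre at ρ to the right, rotate −46.1° → (27.4757, 2.3386, 42.4000°)
turn_left(54.7°): centre at ρ to the left, rotate +54.7° → (29.5429, 7.9420, 97.1000°)
turn_right(60.2°): centre at ρ to the right, rotate −60.2° → (32.0903, 13.9433, 36.9000°)

(32.0903, 13.9433, 36.9000°)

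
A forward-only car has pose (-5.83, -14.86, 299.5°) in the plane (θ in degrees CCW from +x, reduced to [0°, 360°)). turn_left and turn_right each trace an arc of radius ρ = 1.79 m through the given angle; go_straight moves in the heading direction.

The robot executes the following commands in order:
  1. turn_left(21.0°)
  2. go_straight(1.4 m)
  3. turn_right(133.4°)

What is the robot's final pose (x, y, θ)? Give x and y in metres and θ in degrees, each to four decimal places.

set_pose: (x, y, θ) = (-5.8300, -14.8600, 299.5000°), ρ = 1.79
turn_left(21.0°): centre at ρ to the left, rotate +21.0° → (-5.4106, -15.3598, 320.5000°)
go_straight(1.4): x += 1.4·cos θ, y += 1.4·sin θ → (-4.3304, -16.2503, 320.5000°)
turn_right(133.4°): centre at ρ to the right, rotate −133.4° → (-5.2477, -19.4078, 187.1000°)

(-5.2477, -19.4078, 187.1000°)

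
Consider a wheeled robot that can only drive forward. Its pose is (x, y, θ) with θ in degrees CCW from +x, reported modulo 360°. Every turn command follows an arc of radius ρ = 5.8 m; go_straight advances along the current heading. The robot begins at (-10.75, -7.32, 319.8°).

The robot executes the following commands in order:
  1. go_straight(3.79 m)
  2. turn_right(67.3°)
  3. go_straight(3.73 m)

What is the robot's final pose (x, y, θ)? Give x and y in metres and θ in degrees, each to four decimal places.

(-7.1889, -19.4978, 252.5000°)

set_pose: (x, y, θ) = (-10.7500, -7.3200, 319.8000°), ρ = 5.8
go_straight(3.79): x += 3.79·cos θ, y += 3.79·sin θ → (-7.8552, -9.7663, 319.8000°)
turn_right(67.3°): centre at ρ to the right, rotate −67.3° → (-6.0673, -15.9404, 252.5000°)
go_straight(3.73): x += 3.73·cos θ, y += 3.73·sin θ → (-7.1889, -19.4978, 252.5000°)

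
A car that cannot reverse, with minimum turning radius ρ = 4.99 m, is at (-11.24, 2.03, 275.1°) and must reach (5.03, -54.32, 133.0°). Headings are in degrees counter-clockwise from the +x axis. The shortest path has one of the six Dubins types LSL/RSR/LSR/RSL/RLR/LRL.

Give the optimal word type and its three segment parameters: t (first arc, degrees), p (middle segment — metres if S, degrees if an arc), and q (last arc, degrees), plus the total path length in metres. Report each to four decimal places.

LSR: t = 20.9120°, p = 54.5382 m, q = 163.0120°, L = 70.5565 m

Let ψ = atan2(Δy, Δx) = atan2(-56.35, 16.27) = -73.8949° be the start→goal bearing.
Normalize: d = |goal − start| / ρ = 58.651815/4.99 = 11.753871, α = (θ_start − ψ) mod 360° = 348.9949° = 6.091110 rad, β = (θ_goal − ψ) mod 360° = 206.8949° = 3.610998 rad.
Common terms: sin α = -0.190896, cos α = 0.981610, sin β = -0.452356, cos β = -0.891838, cos(α−β) = -0.789084, d² = 138.153477. Work in radians in the unit-radius frame; every candidate has L = ρ·(t + p + q).
LSL: p² = 2 + d² − 2cos(α−β) + 2d(sin α − sin β) = 147.877973; p = √p² = 12.160509; φ = atan2(cos β − cos α, d + sin α − sin β) = -0.154676 rad; t = (φ − α) mod 2π = 0.037399 rad, q = (β − φ) mod 2π = 3.765674 rad → L = 4.99·(0.037399 + 12.160509 + 3.765674) = 4.99·15.963581 = 79.658270 m
RSR: p² = 2 + d² − 2cos(α−β) + 2d(sin β − sin α) = 135.585317; p = √p² = 11.644111; φ = atan2(cos α − cos β, d − sin α + sin β) = 0.161595 rad; t = (α − φ) mod 2π = 5.929516 rad, q = (φ − β) mod 2π = 2.833782 rad → L = 4.99·(5.929516 + 11.644111 + 2.833782) = 4.99·20.407409 = 101.832971 m
LSR: p² = d² − 2 + 2cos(α−β) + 2d(sin α + sin β) = 119.453915; p = √p² = 10.929497; φ = atan2(−cos α − cos β, d + sin α + sin β) − atan2(−2, p) = 0.172909 rad; t = (φ − α) mod 2π = 0.364984 rad, q = (φ − β) mod 2π = 2.845097 rad → L = 4.99·(0.364984 + 10.929497 + 2.845097) = 4.99·14.139578 = 70.556493 m
RSL: p² = d² − 2 + 2cos(α−β) − 2d(sin α + sin β) = 149.696703; p = √p² = 12.235060; φ = atan2(cos α + cos β, d − sin α − sin β) − atan2(2, p) = -0.154790 rad; t = (α − φ) mod 2π = 6.245901 rad, q = (β − φ) mod 2π = 3.765788 rad → L = 4.99·(6.245901 + 12.235060 + 3.765788) = 4.99·22.246749 = 111.011278 m
RLR: c = (6 − d² + 2cos(α−β) + 2d(sin α − sin β))/8 = -15.948165, |c| > 1 → infeasible
LRL: c = (6 − d² + 2cos(α−β) − 2d(sin α − sin β))/8 = -17.484747, |c| > 1 → infeasible
Shortest: LSR with L = 70.556493 m ≈ 70.5565 m
Convert LSR to answer units (arcs ×180/π): t = 0.364984·180/π = 20.9120°, p = ρ·p = 4.99·10.929497 = 54.5382 m, q = 2.845097·180/π = 163.0120°, L = 70.5565 m.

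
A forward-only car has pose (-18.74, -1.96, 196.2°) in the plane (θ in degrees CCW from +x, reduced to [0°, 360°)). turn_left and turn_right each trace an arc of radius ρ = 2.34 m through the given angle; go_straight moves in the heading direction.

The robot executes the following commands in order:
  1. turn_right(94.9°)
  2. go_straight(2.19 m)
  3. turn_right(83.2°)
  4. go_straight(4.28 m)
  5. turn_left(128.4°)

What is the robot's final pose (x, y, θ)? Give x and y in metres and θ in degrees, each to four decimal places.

(-15.9162, 10.1640, 146.5000°)

set_pose: (x, y, θ) = (-18.7400, -1.9600, 196.2000°), ρ = 2.34
turn_right(94.9°): centre at ρ to the right, rotate −94.9° → (-21.6875, -0.1714, 101.3000°)
go_straight(2.19): x += 2.19·cos θ, y += 2.19·sin θ → (-22.1166, 1.9761, 101.3000°)
turn_right(83.2°): centre at ρ to the right, rotate −83.2° → (-20.5489, 4.6588, 18.1000°)
go_straight(4.28): x += 4.28·cos θ, y += 4.28·sin θ → (-16.4807, 5.9885, 18.1000°)
turn_left(128.4°): centre at ρ to the left, rotate +128.4° → (-15.9162, 10.1640, 146.5000°)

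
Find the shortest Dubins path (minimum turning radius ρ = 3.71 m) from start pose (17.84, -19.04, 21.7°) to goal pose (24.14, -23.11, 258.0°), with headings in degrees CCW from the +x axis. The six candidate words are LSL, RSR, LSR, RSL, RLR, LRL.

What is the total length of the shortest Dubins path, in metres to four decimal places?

Let ψ = atan2(Δy, Δx) = atan2(-4.07, 6.30) = -32.8637° be the start→goal bearing.
Normalize: d = |goal − start| / ρ = 7.500327/3.71 = 2.021651, α = (θ_start − ψ) mod 360° = 54.5637° = 0.952317 rad, β = (θ_goal − ψ) mod 360° = 290.8637° = 5.076530 rad.
Common terms: sin α = 0.814761, cos α = 0.579797, sin β = -0.934430, cos β = 0.356147, cos(α−β) = -0.554844, d² = 4.087074. Work in radians in the unit-radius frame; every candidate has L = ρ·(t + p + q).
LSL: p² = 2 + d² − 2cos(α−β) + 2d(sin α − sin β) = 14.269272; p = √p² = 3.777469; φ = atan2(cos β − cos α, d + sin α − sin β) = -0.059241 rad; t = (φ − α) mod 2π = 5.271627 rad, q = (β − φ) mod 2π = 5.135771 rad → L = 3.71·(5.271627 + 3.777469 + 5.135771) = 3.71·14.184867 = 52.625858 m
RSR: p² = 2 + d² − 2cos(α−β) + 2d(sin β − sin α) = 0.124254; p = √p² = 0.352497; φ = atan2(cos α − cos β, d − sin α + sin β) = 0.687328 rad; t = (α − φ) mod 2π = 0.264989 rad, q = (φ − β) mod 2π = 1.893983 rad → L = 3.71·(0.264989 + 0.352497 + 1.893983) = 3.71·2.511469 = 9.317550 m
LSR: p² = d² − 2 + 2cos(α−β) + 2d(sin α + sin β) = 0.493528; p = √p² = 0.702515; φ = atan2(−cos α − cos β, d + sin α + sin β) − atan2(−2, p) = 0.775703 rad; t = (φ − α) mod 2π = 6.106572 rad, q = (φ − β) mod 2π = 1.982359 rad → L = 3.71·(6.106572 + 0.702515 + 1.982359) = 3.71·8.791445 = 32.616262 m
RSL: p² = d² − 2 + 2cos(α−β) − 2d(sin α + sin β) = 1.461243; p = √p² = 1.208819; φ = atan2(cos α + cos β, d − sin α − sin β) − atan2(2, p) = -0.615077 rad; t = (α − φ) mod 2π = 1.567394 rad, q = (β − φ) mod 2π = 5.691607 rad → L = 3.71·(1.567394 + 1.208819 + 5.691607) = 3.71·8.467820 = 31.415612 m
RLR: c = (6 − d² + 2cos(α−β) + 2d(sin α − sin β))/8 = 0.984468; p = 2π − arccos c = 6.106708 rad; φ = atan2(cos α − cos β, d − sin α + sin β) = 0.687328 rad; t = (α − φ + p/2) mod 2π = 3.318343 rad, q = (α − β − t + p) mod 2π = 4.947337 rad → L = 3.71·(3.318343 + 6.106708 + 4.947337) = 3.71·14.372388 = 53.321561 m
LRL: c = (6 − d² + 2cos(α−β) − 2d(sin α − sin β))/8 = -0.783659; p = 2π − arccos c = 3.811854 rad; φ = atan2(cos β − cos α, d + sin α − sin β) = -0.059241 rad; t = (φ − α + p/2) mod 2π = 0.894369 rad, q = (β − α − t + p) mod 2π = 0.758513 rad → L = 3.71·(0.894369 + 3.811854 + 0.758513) = 3.71·5.464737 = 20.274173 m
Shortest: RSR with L = 9.317550 m ≈ 9.3176 m

9.3176 m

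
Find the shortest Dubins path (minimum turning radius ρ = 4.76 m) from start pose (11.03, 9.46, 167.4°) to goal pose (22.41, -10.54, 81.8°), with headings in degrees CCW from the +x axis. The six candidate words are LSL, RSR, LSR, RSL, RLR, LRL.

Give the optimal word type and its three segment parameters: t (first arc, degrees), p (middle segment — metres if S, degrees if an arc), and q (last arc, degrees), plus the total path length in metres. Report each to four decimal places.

Let ψ = atan2(Δy, Δx) = atan2(-20.00, 11.38) = -60.3601° be the start→goal bearing.
Normalize: d = |goal − start| / ρ = 23.010963/4.76 = 4.834236, α = (θ_start − ψ) mod 360° = 227.7601° = 3.975164 rad, β = (θ_goal − ψ) mod 360° = 142.1601° = 2.481162 rad.
Common terms: sin α = -0.740337, cos α = -0.672236, sin β = 0.613457, cos β = -0.789728, cos(α−β) = 0.076719, d² = 23.369836. Work in radians in the unit-radius frame; every candidate has L = ρ·(t + p + q).
LSL: p² = 2 + d² − 2cos(α−β) + 2d(sin α − sin β) = 12.127282; p = √p² = 3.482425; φ = atan2(cos β − cos α, d + sin α − sin β) = -0.033745 rad; t = (φ − α) mod 2π = 2.274276 rad, q = (β − φ) mod 2π = 2.514907 rad → L = 4.76·(2.274276 + 3.482425 + 2.514907) = 4.76·8.271608 = 39.372855 m
RSR: p² = 2 + d² − 2cos(α−β) + 2d(sin β − sin α) = 38.305515; p = √p² = 6.189145; φ = atan2(cos α − cos β, d − sin α + sin β) = 0.018985 rad; t = (α − φ) mod 2π = 3.956179 rad, q = (φ − β) mod 2π = 3.821008 rad → L = 4.76·(3.956179 + 6.189145 + 3.821008) = 4.76·13.966332 = 66.479741 m
LSR: p² = d² − 2 + 2cos(α−β) + 2d(sin α + sin β) = 20.296538; p = √p² = 4.505168; φ = atan2(−cos α − cos β, d + sin α + sin β) − atan2(−2, p) = 0.718924 rad; t = (φ − α) mod 2π = 3.026946 rad, q = (φ − β) mod 2π = 4.520947 rad → L = 4.76·(3.026946 + 4.505168 + 4.520947) = 4.76·12.053061 = 57.372569 m
RSL: p² = d² − 2 + 2cos(α−β) − 2d(sin α + sin β) = 22.750011; p = √p² = 4.769697; φ = atan2(cos α + cos β, d − sin α − sin β) − atan2(2, p) = -0.683618 rad; t = (α − φ) mod 2π = 4.658782 rad, q = (β − φ) mod 2π = 3.164780 rad → L = 4.76·(4.658782 + 4.769697 + 3.164780) = 4.76·12.593259 = 59.943912 m
RLR: c = (6 − d² + 2cos(α−β) + 2d(sin α − sin β))/8 = -3.788189, |c| > 1 → infeasible
LRL: c = (6 − d² + 2cos(α−β) − 2d(sin α − sin β))/8 = -0.515910; p = 2π − arccos c = 4.170319 rad; φ = atan2(cos β − cos α, d + sin α − sin β) = -0.033745 rad; t = (φ − α + p/2) mod 2π = 4.359436 rad, q = (β − α − t + p) mod 2π = 4.600067 rad → L = 4.76·(4.359436 + 4.170319 + 4.600067) = 4.76·13.129822 = 62.497952 m
Shortest: LSL with L = 39.372855 m ≈ 39.3729 m
Convert LSL to answer units (arcs ×180/π): t = 2.274276·180/π = 130.3064°, p = ρ·p = 4.76·3.482425 = 16.5763 m, q = 2.514907·180/π = 144.0936°, L = 39.3729 m.

LSL: t = 130.3064°, p = 16.5763 m, q = 144.0936°, L = 39.3729 m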